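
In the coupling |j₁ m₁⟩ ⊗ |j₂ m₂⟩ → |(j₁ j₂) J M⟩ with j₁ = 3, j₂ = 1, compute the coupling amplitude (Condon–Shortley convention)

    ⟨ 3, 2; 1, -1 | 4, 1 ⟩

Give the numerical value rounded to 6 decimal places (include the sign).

+0.327327

j₁+j₂−J=0  J+j₁−j₂=6  J−j₁+j₂=2  j₁+j₂+J+1=9
(j₁±m₁, j₂±m₂, J±M) = (5,1,0,2,5,3)
P² = 43200/7
sum k=0..0:
  [0] +1/240 = 1/240
S = 1/240
C² = P²·S² = 3/28 ; C = +0.327327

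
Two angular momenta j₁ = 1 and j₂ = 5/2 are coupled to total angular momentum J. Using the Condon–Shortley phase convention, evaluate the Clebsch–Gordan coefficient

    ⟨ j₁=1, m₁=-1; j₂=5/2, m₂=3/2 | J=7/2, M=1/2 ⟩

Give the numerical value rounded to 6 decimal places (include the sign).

√[8·0!2!5!/8! · 0!2!4!1!4!3!] = √(2304/7)
  +(−1)^0/∏(0,0,2,4,0,1)! = 1/48  (running 1/48)
⟨..|..⟩ = √(2304/7)·(1/48) = +0.377964

+0.377964  (= +√(1/7))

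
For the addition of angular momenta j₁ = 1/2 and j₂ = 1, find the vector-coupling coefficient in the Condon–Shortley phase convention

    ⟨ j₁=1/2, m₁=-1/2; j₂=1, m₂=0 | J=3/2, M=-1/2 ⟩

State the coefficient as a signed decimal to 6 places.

√[4·0!1!2!/4! · 0!1!1!1!1!2!] = √(2/3)
  +(−1)^0/∏(0,0,1,1,0,1)! = 1  (running 1)
⟨..|..⟩ = √(2/3)·(1) = +0.816497

+0.816497  (= +√(2/3))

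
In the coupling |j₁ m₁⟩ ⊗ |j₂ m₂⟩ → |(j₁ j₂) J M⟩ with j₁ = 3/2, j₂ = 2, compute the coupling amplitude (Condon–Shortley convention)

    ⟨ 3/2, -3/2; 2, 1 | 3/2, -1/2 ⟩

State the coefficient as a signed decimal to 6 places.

+√(2/5) = +0.632456

j₁+j₂−J=2  J+j₁−j₂=1  J−j₁+j₂=2  j₁+j₂+J+1=6
(j₁±m₁, j₂±m₂, J±M) = (0,3,3,1,1,2)
P² = 8/5
sum k=2..2:
  [2] +1/2 = 1/2
S = 1/2
C² = P²·S² = 2/5 ; C = +0.632456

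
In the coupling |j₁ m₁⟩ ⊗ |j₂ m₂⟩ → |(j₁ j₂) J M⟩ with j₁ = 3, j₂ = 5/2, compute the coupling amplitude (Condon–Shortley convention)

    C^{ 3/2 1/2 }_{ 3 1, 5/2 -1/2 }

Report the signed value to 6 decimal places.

√[4·4!2!1!/8! · 4!2!2!3!2!1!] = √(192/35)
  +(−1)^1/∏(1,3,1,1,1,0)! = -1/6  (running -1/6)
  +(−1)^2/∏(2,2,0,0,2,1)! = 1/8  (running -1/24)
⟨..|..⟩ = √(192/35)·(-1/24) = -0.097590

-0.097590  (= −√(1/105))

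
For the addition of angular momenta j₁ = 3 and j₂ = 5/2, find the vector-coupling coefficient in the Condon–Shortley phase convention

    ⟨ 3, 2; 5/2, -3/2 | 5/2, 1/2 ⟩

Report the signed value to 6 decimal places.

+√(1/14) ≈ +0.267261

j₁+j₂−J=3  J+j₁−j₂=3  J−j₁+j₂=2  j₁+j₂+J+1=9
(j₁±m₁, j₂±m₂, J±M) = (5,1,1,4,3,2)
P² = 288/7
sum k=0..1:
  [0] +1/12 = 1/12
  [1] −1/24 = -1/24
S = 1/24
C² = P²·S² = 1/14 ; C = +0.267261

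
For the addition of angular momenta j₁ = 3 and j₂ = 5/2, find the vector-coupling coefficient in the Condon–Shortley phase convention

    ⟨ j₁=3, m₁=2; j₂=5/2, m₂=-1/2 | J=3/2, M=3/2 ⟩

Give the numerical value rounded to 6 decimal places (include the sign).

triangle: 4!*2!*1!/8! = 48/40320
(j±m)!: 5!*1!*2!*3!*3!*0! = 8640
prefactor² = (2J+1)*Δ*N² = 288/7
  k=1: −1/(1!*3!*0!*1!*2!*0!) = -1/12
Σ = -1/12  ⇒  CG² = 288/7*(-1/12)² = 2/7
CG = −√(2/7) = -0.534522

-0.534522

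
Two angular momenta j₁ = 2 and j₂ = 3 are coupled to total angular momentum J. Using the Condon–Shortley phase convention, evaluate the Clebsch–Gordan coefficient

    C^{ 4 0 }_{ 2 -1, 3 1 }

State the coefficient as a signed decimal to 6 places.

j₁+j₂−J=1  J+j₁−j₂=3  J−j₁+j₂=5  j₁+j₂+J+1=10
(j₁±m₁, j₂±m₂, J±M) = (1,3,4,2,4,4)
P² = 10368/35
sum k=0..1:
  [0] +1/144 = 1/144
  [1] −1/24 = -1/24
S = -5/144
C² = P²·S² = 5/14 ; C = -0.597614

−√(5/14) = -0.597614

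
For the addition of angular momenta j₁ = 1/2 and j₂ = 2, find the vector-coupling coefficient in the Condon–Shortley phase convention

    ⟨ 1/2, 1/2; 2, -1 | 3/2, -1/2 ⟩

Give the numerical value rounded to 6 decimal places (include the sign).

j₁+j₂−J=1  J+j₁−j₂=0  J−j₁+j₂=3  j₁+j₂+J+1=5
(j₁±m₁, j₂±m₂, J±M) = (1,0,1,3,1,2)
P² = 12/5
sum k=0..0:
  [0] +1/2 = 1/2
S = 1/2
C² = P²·S² = 3/5 ; C = +0.774597

+0.774597  (= +√(3/5))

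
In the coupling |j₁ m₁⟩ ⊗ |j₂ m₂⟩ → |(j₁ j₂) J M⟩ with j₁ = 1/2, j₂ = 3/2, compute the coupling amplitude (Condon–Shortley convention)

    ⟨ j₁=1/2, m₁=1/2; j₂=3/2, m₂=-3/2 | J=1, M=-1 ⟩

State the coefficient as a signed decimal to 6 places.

+√(3/4) ≈ +0.866025

j₁+j₂−J=1  J+j₁−j₂=0  J−j₁+j₂=2  j₁+j₂+J+1=4
(j₁±m₁, j₂±m₂, J±M) = (1,0,0,3,0,2)
P² = 3
sum k=0..0:
  [0] +1/2 = 1/2
S = 1/2
C² = P²·S² = 3/4 ; C = +0.866025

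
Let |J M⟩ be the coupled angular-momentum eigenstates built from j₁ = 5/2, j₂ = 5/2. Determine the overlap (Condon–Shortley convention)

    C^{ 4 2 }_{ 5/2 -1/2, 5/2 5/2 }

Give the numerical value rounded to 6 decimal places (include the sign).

triangle: 1!*4!*4!/10! = 576/3628800
(j±m)!: 2!*3!*5!*0!*6!*2! = 2073600
prefactor² = (2J+1)*Δ*N² = 20736/7
  k=1: −1/(1!*0!*2!*4!*2!*0!) = -1/96
Σ = -1/96  ⇒  CG² = 20736/7*(-1/96)² = 9/28
CG = −√(9/28) = -0.566947

-0.566947  (= −√(9/28))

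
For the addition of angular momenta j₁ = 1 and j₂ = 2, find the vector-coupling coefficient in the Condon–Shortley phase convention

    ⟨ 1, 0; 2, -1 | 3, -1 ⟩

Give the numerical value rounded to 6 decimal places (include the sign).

+√(8/15) = +0.730297

j₁+j₂−J=0  J+j₁−j₂=2  J−j₁+j₂=4  j₁+j₂+J+1=7
(j₁±m₁, j₂±m₂, J±M) = (1,1,1,3,2,4)
P² = 96/5
sum k=0..0:
  [0] +1/6 = 1/6
S = 1/6
C² = P²·S² = 8/15 ; C = +0.730297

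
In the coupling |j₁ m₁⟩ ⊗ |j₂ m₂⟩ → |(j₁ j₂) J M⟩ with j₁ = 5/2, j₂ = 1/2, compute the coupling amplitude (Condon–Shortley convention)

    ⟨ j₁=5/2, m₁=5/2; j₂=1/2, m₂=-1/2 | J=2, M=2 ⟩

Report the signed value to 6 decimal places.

+0.912871

j₁+j₂−J=1  J+j₁−j₂=4  J−j₁+j₂=0  j₁+j₂+J+1=6
(j₁±m₁, j₂±m₂, J±M) = (5,0,0,1,4,0)
P² = 480
sum k=0..0:
  [0] +1/24 = 1/24
S = 1/24
C² = P²·S² = 5/6 ; C = +0.912871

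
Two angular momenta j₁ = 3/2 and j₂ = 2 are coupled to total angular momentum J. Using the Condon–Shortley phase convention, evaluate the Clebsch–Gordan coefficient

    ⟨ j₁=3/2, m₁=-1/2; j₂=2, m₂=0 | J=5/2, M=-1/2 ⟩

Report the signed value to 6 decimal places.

√[6·1!2!3!/7! · 1!2!2!2!2!3!] = √(48/35)
  +(−1)^0/∏(0,1,2,2,0,1)! = 1/4  (running 1/4)
  +(−1)^1/∏(1,0,1,1,1,2)! = -1/2  (running -1/4)
⟨..|..⟩ = √(48/35)·(-1/4) = -0.292770

−√(3/35) = -0.292770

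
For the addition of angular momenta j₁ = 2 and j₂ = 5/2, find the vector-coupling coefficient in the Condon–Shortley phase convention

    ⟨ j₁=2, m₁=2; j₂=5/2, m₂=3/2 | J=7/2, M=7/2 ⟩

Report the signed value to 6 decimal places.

√[8·1!3!4!/9! · 4!0!4!1!7!0!] = √(9216)
  +(−1)^0/∏(0,1,0,4,3,0)! = 1/144  (running 1/144)
⟨..|..⟩ = √(9216)·(1/144) = +0.666667

+0.666667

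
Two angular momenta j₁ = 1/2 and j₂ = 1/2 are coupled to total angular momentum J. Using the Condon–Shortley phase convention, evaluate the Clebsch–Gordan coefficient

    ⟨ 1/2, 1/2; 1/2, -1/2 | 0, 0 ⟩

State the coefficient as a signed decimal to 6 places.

+√(1/2) = +0.707107

√[1·1!0!0!/2! · 1!0!0!1!0!0!] = √(1/2)
  +(−1)^0/∏(0,1,0,0,0,0)! = 1  (running 1)
⟨..|..⟩ = √(1/2)·(1) = +0.707107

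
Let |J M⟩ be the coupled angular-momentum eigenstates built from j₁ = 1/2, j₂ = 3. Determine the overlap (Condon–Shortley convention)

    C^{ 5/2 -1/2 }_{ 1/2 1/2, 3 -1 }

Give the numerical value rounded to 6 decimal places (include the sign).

√[6·1!0!5!/7! · 1!0!2!4!2!3!] = √(576/7)
  +(−1)^0/∏(0,1,0,2,0,3)! = 1/12  (running 1/12)
⟨..|..⟩ = √(576/7)·(1/12) = +0.755929

+0.755929  (= +√(4/7))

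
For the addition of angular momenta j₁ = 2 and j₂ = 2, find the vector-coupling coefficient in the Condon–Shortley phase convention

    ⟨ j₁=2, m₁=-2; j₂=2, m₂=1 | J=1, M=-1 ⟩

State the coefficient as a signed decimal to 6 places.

triangle: 3!×1!×1!/6! = 6/720
(j±m)!: 0!×4!×3!×1!×0!×2! = 288
prefactor² = (2J+1)×Δ×N² = 36/5
  k=3: −1/(3!×0!×1!×0!×0!×1!) = -1/6
Σ = -1/6  ⇒  CG² = 36/5×(-1/6)² = 1/5
CG = −√(1/5) = -0.447214

−√(1/5) ≈ -0.447214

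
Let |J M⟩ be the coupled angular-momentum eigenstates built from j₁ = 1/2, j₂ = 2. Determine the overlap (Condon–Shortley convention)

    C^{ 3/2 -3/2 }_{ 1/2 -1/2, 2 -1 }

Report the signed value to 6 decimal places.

−√(1/5) ≈ -0.447214

triangle: 1!*0!*3!/5! = 6/120
(j±m)!: 0!*1!*1!*3!*0!*3! = 36
prefactor² = (2J+1)*Δ*N² = 36/5
  k=1: −1/(1!*0!*0!*0!*0!*3!) = -1/6
Σ = -1/6  ⇒  CG² = 36/5*(-1/6)² = 1/5
CG = −√(1/5) = -0.447214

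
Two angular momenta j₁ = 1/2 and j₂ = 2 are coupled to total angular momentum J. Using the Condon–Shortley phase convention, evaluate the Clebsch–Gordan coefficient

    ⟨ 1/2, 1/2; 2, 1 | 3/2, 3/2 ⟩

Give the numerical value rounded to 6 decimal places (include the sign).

+√(1/5) = +0.447214

√[4·1!0!3!/5! · 1!0!3!1!3!0!] = √(36/5)
  +(−1)^0/∏(0,1,0,3,0,0)! = 1/6  (running 1/6)
⟨..|..⟩ = √(36/5)·(1/6) = +0.447214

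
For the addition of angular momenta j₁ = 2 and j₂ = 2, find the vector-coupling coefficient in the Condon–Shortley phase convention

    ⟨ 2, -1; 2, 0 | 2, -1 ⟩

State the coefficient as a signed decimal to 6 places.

j₁+j₂−J=2  J+j₁−j₂=2  J−j₁+j₂=2  j₁+j₂+J+1=7
(j₁±m₁, j₂±m₂, J±M) = (1,3,2,2,1,3)
P² = 8/7
sum k=1..2:
  [1] −1/2 = -1/2
  [2] +1/4 = 1/4
S = -1/4
C² = P²·S² = 1/14 ; C = -0.267261

-0.267261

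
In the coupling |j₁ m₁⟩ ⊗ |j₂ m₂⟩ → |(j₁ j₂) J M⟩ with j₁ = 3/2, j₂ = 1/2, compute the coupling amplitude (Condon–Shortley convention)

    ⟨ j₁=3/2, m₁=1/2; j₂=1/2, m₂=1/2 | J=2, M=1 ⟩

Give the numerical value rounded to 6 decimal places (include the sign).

+√(3/4) ≈ +0.866025

triangle: 0!·3!·1!/5! = 6/120
(j±m)!: 2!·1!·1!·0!·3!·1! = 12
prefactor² = (2J+1)·Δ·N² = 3
  k=0: +1/(0!·0!·1!·1!·2!·0!) = 1/2
Σ = 1/2  ⇒  CG² = 3·1/2² = 3/4
CG = +√(3/4) = +0.866025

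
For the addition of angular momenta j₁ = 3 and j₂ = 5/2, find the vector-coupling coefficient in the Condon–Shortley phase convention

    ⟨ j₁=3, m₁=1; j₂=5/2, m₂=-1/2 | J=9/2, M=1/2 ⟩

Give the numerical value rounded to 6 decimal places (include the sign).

+√(160/693) ≈ +0.480500

√[10·1!5!4!/11! · 4!2!2!3!5!4!] = √(92160/77)
  +(−1)^0/∏(0,1,2,2,3,2)! = 1/48  (running 1/48)
  +(−1)^1/∏(1,0,1,1,4,3)! = -1/144  (running 1/72)
⟨..|..⟩ = √(92160/77)·(1/72) = +0.480500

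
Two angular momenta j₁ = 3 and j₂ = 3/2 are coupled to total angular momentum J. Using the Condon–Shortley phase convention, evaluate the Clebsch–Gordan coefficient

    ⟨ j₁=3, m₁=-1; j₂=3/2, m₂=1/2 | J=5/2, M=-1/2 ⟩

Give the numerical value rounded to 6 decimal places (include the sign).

-0.119523  (= −√(1/70))

√[6·2!4!1!/8! · 2!4!2!1!2!3!] = √(288/35)
  +(−1)^1/∏(1,1,3,1,1,0)! = -1/6  (running -1/6)
  +(−1)^2/∏(2,0,2,0,2,1)! = 1/8  (running -1/24)
⟨..|..⟩ = √(288/35)·(-1/24) = -0.119523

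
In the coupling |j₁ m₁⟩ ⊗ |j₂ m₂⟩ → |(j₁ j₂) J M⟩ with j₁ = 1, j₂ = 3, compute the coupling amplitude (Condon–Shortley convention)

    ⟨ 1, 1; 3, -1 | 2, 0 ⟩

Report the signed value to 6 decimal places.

+0.534522

triangle: 2!*0!*4!/7! = 48/5040
(j±m)!: 2!*0!*2!*4!*2!*2! = 384
prefactor² = (2J+1)*Δ*N² = 128/7
  k=0: +1/(0!*2!*0!*2!*0!*2!) = 1/8
Σ = 1/8  ⇒  CG² = 128/7*1/8² = 2/7
CG = +√(2/7) = +0.534522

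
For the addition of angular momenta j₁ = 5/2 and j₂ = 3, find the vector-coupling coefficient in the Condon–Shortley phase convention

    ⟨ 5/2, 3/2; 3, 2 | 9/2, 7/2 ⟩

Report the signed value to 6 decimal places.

j₁+j₂−J=1  J+j₁−j₂=4  J−j₁+j₂=5  j₁+j₂+J+1=11
(j₁±m₁, j₂±m₂, J±M) = (4,1,5,1,8,1)
P² = 921600/11
sum k=0..1:
  [0] +1/720 = 1/720
  [1] −1/576 = -1/576
S = -1/2880
C² = P²·S² = 1/99 ; C = -0.100504

−√(1/99) ≈ -0.100504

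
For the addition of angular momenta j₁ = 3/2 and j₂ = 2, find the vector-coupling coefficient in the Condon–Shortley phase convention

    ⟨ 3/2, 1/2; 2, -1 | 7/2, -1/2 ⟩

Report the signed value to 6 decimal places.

+0.585540  (= +√(12/35))

j₁+j₂−J=0  J+j₁−j₂=3  J−j₁+j₂=4  j₁+j₂+J+1=8
(j₁±m₁, j₂±m₂, J±M) = (2,1,1,3,3,4)
P² = 1728/35
sum k=0..0:
  [0] +1/12 = 1/12
S = 1/12
C² = P²·S² = 12/35 ; C = +0.585540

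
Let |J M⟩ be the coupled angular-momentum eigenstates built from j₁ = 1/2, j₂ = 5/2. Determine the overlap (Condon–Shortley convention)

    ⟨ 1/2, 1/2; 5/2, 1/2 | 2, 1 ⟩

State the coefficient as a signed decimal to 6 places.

j₁+j₂−J=1  J+j₁−j₂=0  J−j₁+j₂=4  j₁+j₂+J+1=6
(j₁±m₁, j₂±m₂, J±M) = (1,0,3,2,3,1)
P² = 12
sum k=0..0:
  [0] +1/6 = 1/6
S = 1/6
C² = P²·S² = 1/3 ; C = +0.577350

+0.577350  (= +√(1/3))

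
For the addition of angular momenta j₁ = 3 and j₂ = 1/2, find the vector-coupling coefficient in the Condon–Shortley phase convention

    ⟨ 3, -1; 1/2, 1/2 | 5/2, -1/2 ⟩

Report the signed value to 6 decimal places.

-0.755929  (= −√(4/7))

√[6·1!5!0!/7! · 2!4!1!0!2!3!] = √(576/7)
  +(−1)^1/∏(1,0,3,0,2,0)! = -1/12  (running -1/12)
⟨..|..⟩ = √(576/7)·(-1/12) = -0.755929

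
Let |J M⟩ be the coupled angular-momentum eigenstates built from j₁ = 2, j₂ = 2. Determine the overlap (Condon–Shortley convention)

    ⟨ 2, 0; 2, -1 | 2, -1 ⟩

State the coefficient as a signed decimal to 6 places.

triangle: 2!*2!*2!/7! = 8/5040
(j±m)!: 2!*2!*1!*3!*1!*3! = 144
prefactor² = (2J+1)*Δ*N² = 8/7
  k=0: +1/(0!*2!*2!*1!*0!*1!) = 1/4
  k=1: −1/(1!*1!*1!*0!*1!*2!) = -1/2
Σ = -1/4  ⇒  CG² = 8/7*(-1/4)² = 1/14
CG = −√(1/14) = -0.267261

−√(1/14) = -0.267261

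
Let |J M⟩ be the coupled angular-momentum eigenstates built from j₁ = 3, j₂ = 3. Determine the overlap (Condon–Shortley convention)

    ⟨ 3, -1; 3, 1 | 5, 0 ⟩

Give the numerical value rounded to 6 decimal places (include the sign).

j₁+j₂−J=1  J+j₁−j₂=5  J−j₁+j₂=5  j₁+j₂+J+1=12
(j₁±m₁, j₂±m₂, J±M) = (2,4,4,2,5,5)
P² = 76800/7
sum k=0..1:
  [0] +1/576 = 1/576
  [1] −1/144 = -1/144
S = -1/192
C² = P²·S² = 25/84 ; C = -0.545545

−√(25/84) = -0.545545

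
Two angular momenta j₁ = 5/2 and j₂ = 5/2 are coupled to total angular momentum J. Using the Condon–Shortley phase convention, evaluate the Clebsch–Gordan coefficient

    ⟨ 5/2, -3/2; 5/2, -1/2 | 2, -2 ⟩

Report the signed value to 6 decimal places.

+√(9/28) = +0.566947

triangle: 3!×2!×2!/8! = 24/40320
(j±m)!: 1!×4!×2!×3!×0!×4! = 6912
prefactor² = (2J+1)×Δ×N² = 144/7
  k=2: +1/(2!×1!×2!×0!×0!×2!) = 1/8
Σ = 1/8  ⇒  CG² = 144/7×1/8² = 9/28
CG = +√(9/28) = +0.566947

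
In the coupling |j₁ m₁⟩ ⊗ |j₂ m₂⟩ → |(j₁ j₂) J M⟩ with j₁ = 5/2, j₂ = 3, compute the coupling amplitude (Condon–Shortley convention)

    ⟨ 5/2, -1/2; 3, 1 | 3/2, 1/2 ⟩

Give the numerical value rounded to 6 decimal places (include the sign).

-0.097590  (= −√(1/105))

√[4·4!1!2!/8! · 2!3!4!2!2!1!] = √(192/35)
  +(−1)^2/∏(2,2,1,2,0,0)! = 1/8  (running 1/8)
  +(−1)^3/∏(3,1,0,1,1,1)! = -1/6  (running -1/24)
⟨..|..⟩ = √(192/35)·(-1/24) = -0.097590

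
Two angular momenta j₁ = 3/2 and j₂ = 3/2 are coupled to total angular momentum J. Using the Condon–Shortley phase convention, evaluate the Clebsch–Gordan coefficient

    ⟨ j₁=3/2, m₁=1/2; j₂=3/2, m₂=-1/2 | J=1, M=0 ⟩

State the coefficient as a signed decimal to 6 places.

-0.223607

√[3·2!1!1!/5! · 2!1!1!2!1!1!] = √(1/5)
  +(−1)^0/∏(0,2,1,1,0,0)! = 1/2  (running 1/2)
  +(−1)^1/∏(1,1,0,0,1,1)! = -1  (running -1/2)
⟨..|..⟩ = √(1/5)·(-1/2) = -0.223607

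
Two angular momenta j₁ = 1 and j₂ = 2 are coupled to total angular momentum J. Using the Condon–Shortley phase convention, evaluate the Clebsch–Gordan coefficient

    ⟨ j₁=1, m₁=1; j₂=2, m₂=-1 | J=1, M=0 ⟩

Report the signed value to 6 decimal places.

j₁+j₂−J=2  J+j₁−j₂=0  J−j₁+j₂=2  j₁+j₂+J+1=5
(j₁±m₁, j₂±m₂, J±M) = (2,0,1,3,1,1)
P² = 6/5
sum k=0..0:
  [0] +1/2 = 1/2
S = 1/2
C² = P²·S² = 3/10 ; C = +0.547723

+0.547723  (= +√(3/10))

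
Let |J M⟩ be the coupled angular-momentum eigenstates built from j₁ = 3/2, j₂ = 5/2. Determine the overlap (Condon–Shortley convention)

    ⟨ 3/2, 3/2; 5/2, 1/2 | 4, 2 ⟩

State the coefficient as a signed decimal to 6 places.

+0.597614  (= +√(5/14))

j₁+j₂−J=0  J+j₁−j₂=3  J−j₁+j₂=5  j₁+j₂+J+1=9
(j₁±m₁, j₂±m₂, J±M) = (3,0,3,2,6,2)
P² = 12960/7
sum k=0..0:
  [0] +1/72 = 1/72
S = 1/72
C² = P²·S² = 5/14 ; C = +0.597614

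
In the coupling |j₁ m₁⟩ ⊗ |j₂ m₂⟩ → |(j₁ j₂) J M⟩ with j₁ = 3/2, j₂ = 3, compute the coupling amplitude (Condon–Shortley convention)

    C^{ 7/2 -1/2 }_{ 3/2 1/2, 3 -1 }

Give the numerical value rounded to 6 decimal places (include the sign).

+0.534522

√[8·1!2!5!/9! · 2!1!2!4!3!4!] = √(512/7)
  +(−1)^0/∏(0,1,1,2,1,3)! = 1/12  (running 1/12)
  +(−1)^1/∏(1,0,0,1,2,4)! = -1/48  (running 1/16)
⟨..|..⟩ = √(512/7)·(1/16) = +0.534522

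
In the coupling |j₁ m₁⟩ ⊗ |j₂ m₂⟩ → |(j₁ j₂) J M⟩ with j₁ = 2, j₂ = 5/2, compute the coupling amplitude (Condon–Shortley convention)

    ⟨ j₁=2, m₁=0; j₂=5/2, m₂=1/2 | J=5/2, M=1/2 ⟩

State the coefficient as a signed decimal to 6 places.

-0.478091

√[6·2!2!3!/8! · 2!2!3!2!3!2!] = √(72/35)
  +(−1)^0/∏(0,2,2,3,0,0)! = 1/24  (running 1/24)
  +(−1)^1/∏(1,1,1,2,1,1)! = -1/2  (running -11/24)
  +(−1)^2/∏(2,0,0,1,2,2)! = 1/8  (running -1/3)
⟨..|..⟩ = √(72/35)·(-1/3) = -0.478091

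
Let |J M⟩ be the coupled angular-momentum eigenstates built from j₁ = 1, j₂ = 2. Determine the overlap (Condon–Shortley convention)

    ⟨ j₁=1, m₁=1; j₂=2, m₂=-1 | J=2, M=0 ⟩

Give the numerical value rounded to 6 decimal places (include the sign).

triangle: 1!·1!·3!/6! = 6/720
(j±m)!: 2!·0!·1!·3!·2!·2! = 48
prefactor² = (2J+1)·Δ·N² = 2
  k=0: +1/(0!·1!·0!·1!·1!·2!) = 1/2
Σ = 1/2  ⇒  CG² = 2·1/2² = 1/2
CG = +√(1/2) = +0.707107

+0.707107  (= +√(1/2))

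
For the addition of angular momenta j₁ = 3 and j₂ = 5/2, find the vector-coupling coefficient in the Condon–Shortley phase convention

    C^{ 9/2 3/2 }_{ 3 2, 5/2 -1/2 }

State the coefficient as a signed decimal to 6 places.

+√(169/462) = +0.604815

√[10·1!5!4!/11! · 5!1!2!3!6!3!] = √(345600/77)
  +(−1)^0/∏(0,1,1,2,4,2)! = 1/96  (running 1/96)
  +(−1)^1/∏(1,0,0,1,5,3)! = -1/720  (running 13/1440)
⟨..|..⟩ = √(345600/77)·(13/1440) = +0.604815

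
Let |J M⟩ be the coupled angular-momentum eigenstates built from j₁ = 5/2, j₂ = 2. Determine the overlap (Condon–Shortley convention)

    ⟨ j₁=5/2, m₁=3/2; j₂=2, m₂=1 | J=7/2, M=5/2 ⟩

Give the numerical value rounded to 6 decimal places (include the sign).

+0.125988

triangle: 1!×4!×3!/9! = 144/362880
(j±m)!: 4!×1!×3!×1!×6!×1! = 103680
prefactor² = (2J+1)×Δ×N² = 2304/7
  k=0: +1/(0!×1!×1!×3!×3!×0!) = 1/36
  k=1: −1/(1!×0!×0!×2!×4!×1!) = -1/48
Σ = 1/144  ⇒  CG² = 2304/7×1/144² = 1/63
CG = +√(1/63) = +0.125988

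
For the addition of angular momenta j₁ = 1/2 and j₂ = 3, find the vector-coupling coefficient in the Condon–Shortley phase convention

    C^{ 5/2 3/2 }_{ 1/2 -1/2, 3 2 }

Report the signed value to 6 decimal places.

-0.845154  (= −√(5/7))

triangle: 1!×0!×5!/7! = 120/5040
(j±m)!: 0!×1!×5!×1!×4!×1! = 2880
prefactor² = (2J+1)×Δ×N² = 2880/7
  k=1: −1/(1!×0!×0!×4!×0!×1!) = -1/24
Σ = -1/24  ⇒  CG² = 2880/7×(-1/24)² = 5/7
CG = −√(5/7) = -0.845154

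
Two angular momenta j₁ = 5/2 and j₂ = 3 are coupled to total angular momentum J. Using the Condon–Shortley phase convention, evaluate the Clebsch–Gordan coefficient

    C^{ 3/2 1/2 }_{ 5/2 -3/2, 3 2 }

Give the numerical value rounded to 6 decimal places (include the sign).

√[4·4!1!2!/8! · 1!4!5!1!2!1!] = √(192/7)
  +(−1)^3/∏(3,1,1,2,0,0)! = -1/12  (running -1/12)
  +(−1)^4/∏(4,0,0,1,1,1)! = 1/24  (running -1/24)
⟨..|..⟩ = √(192/7)·(-1/24) = -0.218218

-0.218218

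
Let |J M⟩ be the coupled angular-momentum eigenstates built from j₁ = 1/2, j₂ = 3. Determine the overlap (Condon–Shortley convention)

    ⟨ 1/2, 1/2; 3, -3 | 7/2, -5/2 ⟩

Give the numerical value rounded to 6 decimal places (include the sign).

+0.377964

triangle: 0!*1!*6!/8! = 720/40320
(j±m)!: 1!*0!*0!*6!*1!*6! = 518400
prefactor² = (2J+1)*Δ*N² = 518400/7
  k=0: +1/(0!*0!*0!*0!*1!*6!) = 1/720
Σ = 1/720  ⇒  CG² = 518400/7*1/720² = 1/7
CG = +√(1/7) = +0.377964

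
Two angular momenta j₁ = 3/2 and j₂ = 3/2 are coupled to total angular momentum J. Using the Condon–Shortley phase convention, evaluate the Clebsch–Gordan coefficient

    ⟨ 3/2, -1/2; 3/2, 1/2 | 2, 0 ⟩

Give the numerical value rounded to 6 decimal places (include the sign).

-0.500000

√[5·1!2!2!/6! · 1!2!2!1!2!2!] = √(4/9)
  +(−1)^0/∏(0,1,2,2,0,0)! = 1/4  (running 1/4)
  +(−1)^1/∏(1,0,1,1,1,1)! = -1  (running -3/4)
⟨..|..⟩ = √(4/9)·(-3/4) = -0.500000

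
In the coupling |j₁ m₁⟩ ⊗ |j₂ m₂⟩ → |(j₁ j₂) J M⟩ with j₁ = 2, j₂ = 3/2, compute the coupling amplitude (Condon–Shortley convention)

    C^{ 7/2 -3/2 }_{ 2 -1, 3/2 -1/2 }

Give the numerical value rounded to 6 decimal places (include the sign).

+0.755929  (= +√(4/7))

triangle: 0!·4!·3!/8! = 144/40320
(j±m)!: 1!·3!·1!·2!·2!·5! = 2880
prefactor² = (2J+1)·Δ·N² = 576/7
  k=0: +1/(0!·0!·3!·1!·1!·2!) = 1/12
Σ = 1/12  ⇒  CG² = 576/7·1/12² = 4/7
CG = +√(4/7) = +0.755929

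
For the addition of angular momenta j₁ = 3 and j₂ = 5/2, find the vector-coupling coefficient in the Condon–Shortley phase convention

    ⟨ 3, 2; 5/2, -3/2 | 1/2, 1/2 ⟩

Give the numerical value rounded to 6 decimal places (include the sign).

-0.487950

j₁+j₂−J=5  J+j₁−j₂=1  J−j₁+j₂=0  j₁+j₂+J+1=7
(j₁±m₁, j₂±m₂, J±M) = (5,1,1,4,1,0)
P² = 960/7
sum k=1..1:
  [1] −1/24 = -1/24
S = -1/24
C² = P²·S² = 5/21 ; C = -0.487950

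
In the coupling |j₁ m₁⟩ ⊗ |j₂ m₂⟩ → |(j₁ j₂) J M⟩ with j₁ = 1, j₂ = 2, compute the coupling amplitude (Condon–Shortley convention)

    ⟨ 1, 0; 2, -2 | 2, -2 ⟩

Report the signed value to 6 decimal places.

+0.816497  (= +√(2/3))

triangle: 1!×1!×3!/6! = 6/720
(j±m)!: 1!×1!×0!×4!×0!×4! = 576
prefactor² = (2J+1)×Δ×N² = 24
  k=0: +1/(0!×1!×1!×0!×0!×3!) = 1/6
Σ = 1/6  ⇒  CG² = 24×1/6² = 2/3
CG = +√(2/3) = +0.816497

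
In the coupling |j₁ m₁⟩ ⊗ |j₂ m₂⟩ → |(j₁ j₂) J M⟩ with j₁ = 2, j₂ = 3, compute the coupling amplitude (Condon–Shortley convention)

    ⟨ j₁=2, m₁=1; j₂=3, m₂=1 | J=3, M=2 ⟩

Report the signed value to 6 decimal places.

triangle: 2!·2!·4!/9! = 96/362880
(j±m)!: 3!·1!·4!·2!·5!·1! = 34560
prefactor² = (2J+1)·Δ·N² = 64
  k=0: +1/(0!·2!·1!·4!·1!·0!) = 1/48
  k=1: −1/(1!·1!·0!·3!·2!·1!) = -1/12
Σ = -1/16  ⇒  CG² = 64·(-1/16)² = 1/4
CG = −√(1/4) = -0.500000

-0.500000  (= −√(1/4))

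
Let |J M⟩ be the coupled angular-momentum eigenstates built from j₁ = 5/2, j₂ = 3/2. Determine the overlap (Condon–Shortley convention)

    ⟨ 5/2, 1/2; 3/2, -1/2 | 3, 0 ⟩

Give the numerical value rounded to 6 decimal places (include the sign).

j₁+j₂−J=1  J+j₁−j₂=4  J−j₁+j₂=2  j₁+j₂+J+1=8
(j₁±m₁, j₂±m₂, J±M) = (3,2,1,2,3,3)
P² = 36/5
sum k=0..1:
  [0] +1/4 = 1/4
  [1] −1/12 = -1/12
S = 1/6
C² = P²·S² = 1/5 ; C = +0.447214

+0.447214  (= +√(1/5))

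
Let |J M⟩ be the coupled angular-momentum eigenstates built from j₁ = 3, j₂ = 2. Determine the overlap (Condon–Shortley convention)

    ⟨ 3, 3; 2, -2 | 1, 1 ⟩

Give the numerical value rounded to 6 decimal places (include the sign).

+√(3/7) = +0.654654

√[3·4!2!0!/7! · 6!0!0!4!2!0!] = √(6912/7)
  +(−1)^0/∏(0,4,0,0,2,0)! = 1/48  (running 1/48)
⟨..|..⟩ = √(6912/7)·(1/48) = +0.654654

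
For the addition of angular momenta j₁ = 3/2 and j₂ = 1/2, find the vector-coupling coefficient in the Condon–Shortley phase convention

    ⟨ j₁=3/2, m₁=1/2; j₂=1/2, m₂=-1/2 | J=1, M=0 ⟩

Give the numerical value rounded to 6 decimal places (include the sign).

j₁+j₂−J=1  J+j₁−j₂=2  J−j₁+j₂=0  j₁+j₂+J+1=4
(j₁±m₁, j₂±m₂, J±M) = (2,1,0,1,1,1)
P² = 1/2
sum k=0..0:
  [0] +1/1 = 1
S = 1
C² = P²·S² = 1/2 ; C = +0.707107

+√(1/2) = +0.707107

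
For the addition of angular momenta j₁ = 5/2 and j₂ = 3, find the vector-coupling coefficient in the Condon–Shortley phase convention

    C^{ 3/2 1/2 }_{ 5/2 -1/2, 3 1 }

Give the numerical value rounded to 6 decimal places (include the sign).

triangle: 4!*1!*2!/8! = 48/40320
(j±m)!: 2!*3!*4!*2!*2!*1! = 1152
prefactor² = (2J+1)*Δ*N² = 192/35
  k=2: +1/(2!*2!*1!*2!*0!*0!) = 1/8
  k=3: −1/(3!*1!*0!*1!*1!*1!) = -1/6
Σ = -1/24  ⇒  CG² = 192/35*(-1/24)² = 1/105
CG = −√(1/105) = -0.097590

-0.097590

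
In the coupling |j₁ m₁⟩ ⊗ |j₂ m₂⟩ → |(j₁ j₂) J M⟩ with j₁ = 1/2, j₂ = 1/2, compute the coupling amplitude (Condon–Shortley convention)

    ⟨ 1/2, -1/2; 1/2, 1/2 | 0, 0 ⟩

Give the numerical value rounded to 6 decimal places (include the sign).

√[1·1!0!0!/2! · 0!1!1!0!0!0!] = √(1/2)
  +(−1)^1/∏(1,0,0,0,0,0)! = -1  (running -1)
⟨..|..⟩ = √(1/2)·(-1) = -0.707107

-0.707107  (= −√(1/2))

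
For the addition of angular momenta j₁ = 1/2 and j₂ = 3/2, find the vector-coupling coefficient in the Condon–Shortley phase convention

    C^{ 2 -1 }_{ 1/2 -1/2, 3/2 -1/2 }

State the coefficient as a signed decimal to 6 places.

+0.866025

j₁+j₂−J=0  J+j₁−j₂=1  J−j₁+j₂=3  j₁+j₂+J+1=5
(j₁±m₁, j₂±m₂, J±M) = (0,1,1,2,1,3)
P² = 3
sum k=0..0:
  [0] +1/2 = 1/2
S = 1/2
C² = P²·S² = 3/4 ; C = +0.866025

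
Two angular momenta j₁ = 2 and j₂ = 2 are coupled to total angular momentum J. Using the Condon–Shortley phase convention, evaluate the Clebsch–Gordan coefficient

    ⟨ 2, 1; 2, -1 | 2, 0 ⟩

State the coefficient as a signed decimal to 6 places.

triangle: 2!·2!·2!/7! = 8/5040
(j±m)!: 3!·1!·1!·3!·2!·2! = 144
prefactor² = (2J+1)·Δ·N² = 8/7
  k=0: +1/(0!·2!·1!·1!·1!·1!) = 1/2
  k=1: −1/(1!·1!·0!·0!·2!·2!) = -1/4
Σ = 1/4  ⇒  CG² = 8/7·1/4² = 1/14
CG = +√(1/14) = +0.267261

+√(1/14) ≈ +0.267261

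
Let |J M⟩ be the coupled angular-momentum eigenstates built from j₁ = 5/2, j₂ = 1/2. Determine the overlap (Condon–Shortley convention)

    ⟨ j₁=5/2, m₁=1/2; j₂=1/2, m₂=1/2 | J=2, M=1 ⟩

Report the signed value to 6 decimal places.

triangle: 1!*4!*0!/6! = 24/720
(j±m)!: 3!*2!*1!*0!*3!*1! = 72
prefactor² = (2J+1)*Δ*N² = 12
  k=1: −1/(1!*0!*1!*0!*3!*0!) = -1/6
Σ = -1/6  ⇒  CG² = 12*(-1/6)² = 1/3
CG = −√(1/3) = -0.577350

-0.577350  (= −√(1/3))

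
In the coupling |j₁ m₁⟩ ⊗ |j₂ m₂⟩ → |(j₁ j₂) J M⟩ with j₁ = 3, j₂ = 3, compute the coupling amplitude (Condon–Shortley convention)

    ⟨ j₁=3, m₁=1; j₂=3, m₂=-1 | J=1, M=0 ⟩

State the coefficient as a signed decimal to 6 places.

+0.188982

triangle: 5!·1!·1!/8! = 120/40320
(j±m)!: 4!·2!·2!·4!·1!·1! = 2304
prefactor² = (2J+1)·Δ·N² = 144/7
  k=1: −1/(1!·4!·1!·1!·0!·0!) = -1/24
  k=2: +1/(2!·3!·0!·0!·1!·1!) = 1/12
Σ = 1/24  ⇒  CG² = 144/7·1/24² = 1/28
CG = +√(1/28) = +0.188982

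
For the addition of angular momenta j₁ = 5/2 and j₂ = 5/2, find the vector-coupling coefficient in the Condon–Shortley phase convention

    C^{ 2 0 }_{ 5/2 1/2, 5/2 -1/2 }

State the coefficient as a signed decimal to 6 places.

triangle: 3!×2!×2!/8! = 24/40320
(j±m)!: 3!×2!×2!×3!×2!×2! = 576
prefactor² = (2J+1)×Δ×N² = 12/7
  k=0: +1/(0!×3!×2!×2!×0!×0!) = 1/24
  k=1: −1/(1!×2!×1!×1!×1!×1!) = -1/2
  k=2: +1/(2!×1!×0!×0!×2!×2!) = 1/8
Σ = -1/3  ⇒  CG² = 12/7×(-1/3)² = 4/21
CG = −√(4/21) = -0.436436

−√(4/21) = -0.436436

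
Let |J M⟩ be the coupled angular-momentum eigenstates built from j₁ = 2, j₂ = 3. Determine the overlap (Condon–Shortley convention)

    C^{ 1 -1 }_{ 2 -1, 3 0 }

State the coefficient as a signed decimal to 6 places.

triangle: 4!*0!*2!/7! = 48/5040
(j±m)!: 1!*3!*3!*3!*0!*2! = 432
prefactor² = (2J+1)*Δ*N² = 432/35
  k=3: −1/(3!*1!*0!*0!*0!*2!) = -1/12
Σ = -1/12  ⇒  CG² = 432/35*(-1/12)² = 3/35
CG = −√(3/35) = -0.292770

−√(3/35) ≈ -0.292770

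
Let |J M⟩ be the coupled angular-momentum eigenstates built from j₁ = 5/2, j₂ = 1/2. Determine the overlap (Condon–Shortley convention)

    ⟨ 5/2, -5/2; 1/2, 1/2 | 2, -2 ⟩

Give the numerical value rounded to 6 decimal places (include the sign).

triangle: 1!·4!·0!/6! = 24/720
(j±m)!: 0!·5!·1!·0!·0!·4! = 2880
prefactor² = (2J+1)·Δ·N² = 480
  k=1: −1/(1!·0!·4!·0!·0!·0!) = -1/24
Σ = -1/24  ⇒  CG² = 480·(-1/24)² = 5/6
CG = −√(5/6) = -0.912871

-0.912871  (= −√(5/6))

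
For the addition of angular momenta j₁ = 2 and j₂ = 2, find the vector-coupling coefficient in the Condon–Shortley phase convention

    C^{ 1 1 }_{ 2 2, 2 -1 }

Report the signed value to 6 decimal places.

triangle: 3!×1!×1!/6! = 6/720
(j±m)!: 4!×0!×1!×3!×2!×0! = 288
prefactor² = (2J+1)×Δ×N² = 36/5
  k=0: +1/(0!×3!×0!×1!×1!×0!) = 1/6
Σ = 1/6  ⇒  CG² = 36/5×1/6² = 1/5
CG = +√(1/5) = +0.447214

+0.447214  (= +√(1/5))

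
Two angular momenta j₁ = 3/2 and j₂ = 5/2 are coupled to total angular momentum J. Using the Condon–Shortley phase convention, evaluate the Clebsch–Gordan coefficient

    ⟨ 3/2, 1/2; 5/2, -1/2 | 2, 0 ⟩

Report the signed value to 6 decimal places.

-0.267261  (= −√(1/14))

√[5·2!1!3!/7! · 2!1!2!3!2!2!] = √(8/7)
  +(−1)^0/∏(0,2,1,2,0,1)! = 1/4  (running 1/4)
  +(−1)^1/∏(1,1,0,1,1,2)! = -1/2  (running -1/4)
⟨..|..⟩ = √(8/7)·(-1/4) = -0.267261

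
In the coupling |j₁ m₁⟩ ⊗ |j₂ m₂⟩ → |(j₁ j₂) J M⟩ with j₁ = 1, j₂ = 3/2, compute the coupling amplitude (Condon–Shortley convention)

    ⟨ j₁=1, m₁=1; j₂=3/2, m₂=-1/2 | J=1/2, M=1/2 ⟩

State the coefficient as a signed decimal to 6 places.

√[2·2!0!1!/4! · 2!0!1!2!1!0!] = √(2/3)
  +(−1)^0/∏(0,2,0,1,0,0)! = 1/2  (running 1/2)
⟨..|..⟩ = √(2/3)·(1/2) = +0.408248

+√(1/6) ≈ +0.408248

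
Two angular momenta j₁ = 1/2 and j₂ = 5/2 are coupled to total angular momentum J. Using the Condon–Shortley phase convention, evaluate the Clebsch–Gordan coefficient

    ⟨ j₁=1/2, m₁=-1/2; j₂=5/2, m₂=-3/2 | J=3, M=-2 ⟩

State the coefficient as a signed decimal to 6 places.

√[7·0!1!5!/7! · 0!1!1!4!1!5!] = √(480)
  +(−1)^0/∏(0,0,1,1,0,4)! = 1/24  (running 1/24)
⟨..|..⟩ = √(480)·(1/24) = +0.912871

+√(5/6) ≈ +0.912871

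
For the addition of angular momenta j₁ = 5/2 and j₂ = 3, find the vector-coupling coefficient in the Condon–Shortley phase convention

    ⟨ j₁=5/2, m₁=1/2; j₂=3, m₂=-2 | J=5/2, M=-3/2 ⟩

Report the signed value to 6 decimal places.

triangle: 3!×2!×3!/9! = 72/362880
(j±m)!: 3!×2!×1!×5!×1!×4! = 34560
prefactor² = (2J+1)×Δ×N² = 288/7
  k=0: +1/(0!×3!×2!×1!×0!×2!) = 1/24
  k=1: −1/(1!×2!×1!×0!×1!×3!) = -1/12
Σ = -1/24  ⇒  CG² = 288/7×(-1/24)² = 1/14
CG = −√(1/14) = -0.267261

-0.267261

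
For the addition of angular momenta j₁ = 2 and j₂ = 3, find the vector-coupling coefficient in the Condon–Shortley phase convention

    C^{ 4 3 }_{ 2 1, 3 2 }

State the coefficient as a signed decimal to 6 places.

√[9·1!3!5!/10! · 3!1!5!1!7!1!] = √(6480)
  +(−1)^0/∏(0,1,1,5,2,0)! = 1/240  (running 1/240)
  +(−1)^1/∏(1,0,0,4,3,1)! = -1/144  (running -1/360)
⟨..|..⟩ = √(6480)·(-1/360) = -0.223607

-0.223607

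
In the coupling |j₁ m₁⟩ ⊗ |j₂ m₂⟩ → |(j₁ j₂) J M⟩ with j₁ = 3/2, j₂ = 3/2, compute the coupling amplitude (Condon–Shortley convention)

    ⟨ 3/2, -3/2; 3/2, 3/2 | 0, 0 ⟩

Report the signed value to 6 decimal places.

−√(1/4) ≈ -0.500000

j₁+j₂−J=3  J+j₁−j₂=0  J−j₁+j₂=0  j₁+j₂+J+1=4
(j₁±m₁, j₂±m₂, J±M) = (0,3,3,0,0,0)
P² = 9
sum k=3..3:
  [3] −1/6 = -1/6
S = -1/6
C² = P²·S² = 1/4 ; C = -0.500000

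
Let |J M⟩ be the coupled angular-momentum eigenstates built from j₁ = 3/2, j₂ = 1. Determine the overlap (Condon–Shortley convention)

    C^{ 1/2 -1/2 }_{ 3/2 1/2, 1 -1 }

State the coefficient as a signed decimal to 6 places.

+√(1/6) = +0.408248

triangle: 2!·1!·0!/4! = 2/24
(j±m)!: 2!·1!·0!·2!·0!·1! = 4
prefactor² = (2J+1)·Δ·N² = 2/3
  k=0: +1/(0!·2!·1!·0!·0!·0!) = 1/2
Σ = 1/2  ⇒  CG² = 2/3·1/2² = 1/6
CG = +√(1/6) = +0.408248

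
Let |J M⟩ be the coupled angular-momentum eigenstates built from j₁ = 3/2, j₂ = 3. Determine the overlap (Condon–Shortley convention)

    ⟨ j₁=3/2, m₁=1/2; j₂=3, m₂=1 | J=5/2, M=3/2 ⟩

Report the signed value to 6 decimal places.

triangle: 2!·1!·4!/8! = 48/40320
(j±m)!: 2!·1!·4!·2!·4!·1! = 2304
prefactor² = (2J+1)·Δ·N² = 576/35
  k=0: +1/(0!·2!·1!·4!·0!·0!) = 1/48
  k=1: −1/(1!·1!·0!·3!·1!·1!) = -1/6
Σ = -7/48  ⇒  CG² = 576/35·(-7/48)² = 7/20
CG = −√(7/20) = -0.591608

-0.591608  (= −√(7/20))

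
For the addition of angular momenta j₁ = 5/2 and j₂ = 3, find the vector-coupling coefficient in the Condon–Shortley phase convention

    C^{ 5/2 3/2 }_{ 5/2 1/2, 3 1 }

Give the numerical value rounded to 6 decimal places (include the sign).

√[6·3!2!3!/9! · 3!2!4!2!4!1!] = √(576/35)
  +(−1)^1/∏(1,2,1,3,1,0)! = -1/12  (running -1/12)
  +(−1)^2/∏(2,1,0,2,2,1)! = 1/8  (running 1/24)
⟨..|..⟩ = √(576/35)·(1/24) = +0.169031

+√(1/35) ≈ +0.169031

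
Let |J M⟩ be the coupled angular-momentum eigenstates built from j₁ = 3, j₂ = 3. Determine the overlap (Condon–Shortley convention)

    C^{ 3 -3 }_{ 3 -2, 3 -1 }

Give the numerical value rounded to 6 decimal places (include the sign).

+√(1/3) = +0.577350

triangle: 3!*3!*3!/10! = 216/3628800
(j±m)!: 1!*5!*2!*4!*0!*6! = 4147200
prefactor² = (2J+1)*Δ*N² = 1728
  k=2: +1/(2!*1!*3!*0!*0!*3!) = 1/72
Σ = 1/72  ⇒  CG² = 1728*1/72² = 1/3
CG = +√(1/3) = +0.577350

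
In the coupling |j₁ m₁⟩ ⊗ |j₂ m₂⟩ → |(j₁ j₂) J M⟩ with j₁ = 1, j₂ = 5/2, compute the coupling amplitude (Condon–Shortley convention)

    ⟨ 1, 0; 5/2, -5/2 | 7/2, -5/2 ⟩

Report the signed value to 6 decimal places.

triangle: 0!*2!*5!/8! = 240/40320
(j±m)!: 1!*1!*0!*5!*1!*6! = 86400
prefactor² = (2J+1)*Δ*N² = 28800/7
  k=0: +1/(0!*0!*1!*0!*1!*5!) = 1/120
Σ = 1/120  ⇒  CG² = 28800/7*1/120² = 2/7
CG = +√(2/7) = +0.534522

+√(2/7) = +0.534522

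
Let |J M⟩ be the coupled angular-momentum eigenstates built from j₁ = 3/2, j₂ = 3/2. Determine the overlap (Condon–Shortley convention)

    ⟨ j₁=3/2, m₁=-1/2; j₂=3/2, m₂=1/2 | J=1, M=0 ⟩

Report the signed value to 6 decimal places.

−√(1/20) = -0.223607

j₁+j₂−J=2  J+j₁−j₂=1  J−j₁+j₂=1  j₁+j₂+J+1=5
(j₁±m₁, j₂±m₂, J±M) = (1,2,2,1,1,1)
P² = 1/5
sum k=1..2:
  [1] −1/1 = -1
  [2] +1/2 = 1/2
S = -1/2
C² = P²·S² = 1/20 ; C = -0.223607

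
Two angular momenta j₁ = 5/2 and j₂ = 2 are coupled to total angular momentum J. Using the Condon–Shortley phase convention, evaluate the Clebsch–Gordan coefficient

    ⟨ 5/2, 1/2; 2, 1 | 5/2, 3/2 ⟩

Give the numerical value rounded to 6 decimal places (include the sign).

−√(6/35) = -0.414039

triangle: 2!·3!·2!/8! = 24/40320
(j±m)!: 3!·2!·3!·1!·4!·1! = 1728
prefactor² = (2J+1)·Δ·N² = 216/35
  k=1: −1/(1!·1!·1!·2!·2!·0!) = -1/4
  k=2: +1/(2!·0!·0!·1!·3!·1!) = 1/12
Σ = -1/6  ⇒  CG² = 216/35·(-1/6)² = 6/35
CG = −√(6/35) = -0.414039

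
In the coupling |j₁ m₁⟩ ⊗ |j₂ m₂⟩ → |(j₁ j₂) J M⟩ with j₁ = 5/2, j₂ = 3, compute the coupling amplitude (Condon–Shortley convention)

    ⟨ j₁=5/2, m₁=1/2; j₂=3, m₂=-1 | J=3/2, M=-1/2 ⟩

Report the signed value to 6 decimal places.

-0.097590

triangle: 4!×1!×2!/8! = 48/40320
(j±m)!: 3!×2!×2!×4!×1!×2! = 1152
prefactor² = (2J+1)×Δ×N² = 192/35
  k=1: −1/(1!×3!×1!×1!×0!×1!) = -1/6
  k=2: +1/(2!×2!×0!×0!×1!×2!) = 1/8
Σ = -1/24  ⇒  CG² = 192/35×(-1/24)² = 1/105
CG = −√(1/105) = -0.097590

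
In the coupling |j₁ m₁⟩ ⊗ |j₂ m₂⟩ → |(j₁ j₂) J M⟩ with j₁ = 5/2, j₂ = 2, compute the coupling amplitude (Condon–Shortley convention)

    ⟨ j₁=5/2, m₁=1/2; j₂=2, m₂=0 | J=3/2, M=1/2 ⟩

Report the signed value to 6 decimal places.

-0.239046

triangle: 3!*2!*1!/7! = 12/5040
(j±m)!: 3!*2!*2!*2!*2!*1! = 96
prefactor² = (2J+1)*Δ*N² = 32/35
  k=1: −1/(1!*2!*1!*1!*1!*0!) = -1/2
  k=2: +1/(2!*1!*0!*0!*2!*1!) = 1/4
Σ = -1/4  ⇒  CG² = 32/35*(-1/4)² = 2/35
CG = −√(2/35) = -0.239046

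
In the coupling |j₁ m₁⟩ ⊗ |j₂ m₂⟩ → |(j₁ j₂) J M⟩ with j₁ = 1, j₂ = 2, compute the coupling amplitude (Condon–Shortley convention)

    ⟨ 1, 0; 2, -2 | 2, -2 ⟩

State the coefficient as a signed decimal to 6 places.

√[5·1!1!3!/6! · 1!1!0!4!0!4!] = √(24)
  +(−1)^0/∏(0,1,1,0,0,3)! = 1/6  (running 1/6)
⟨..|..⟩ = √(24)·(1/6) = +0.816497

+√(2/3) = +0.816497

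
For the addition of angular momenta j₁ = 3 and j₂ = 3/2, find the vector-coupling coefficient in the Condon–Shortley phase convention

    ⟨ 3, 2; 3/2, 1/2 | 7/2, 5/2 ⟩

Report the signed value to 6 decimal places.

+0.377964

triangle: 1!·5!·2!/9! = 240/362880
(j±m)!: 5!·1!·2!·1!·6!·1! = 172800
prefactor² = (2J+1)·Δ·N² = 6400/7
  k=0: +1/(0!·1!·1!·2!·4!·0!) = 1/48
  k=1: −1/(1!·0!·0!·1!·5!·1!) = -1/120
Σ = 1/80  ⇒  CG² = 6400/7·1/80² = 1/7
CG = +√(1/7) = +0.377964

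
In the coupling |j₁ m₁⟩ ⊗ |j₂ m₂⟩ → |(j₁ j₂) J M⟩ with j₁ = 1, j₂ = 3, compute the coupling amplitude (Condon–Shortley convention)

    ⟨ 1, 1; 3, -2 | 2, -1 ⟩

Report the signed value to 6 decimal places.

triangle: 2!*0!*4!/7! = 48/5040
(j±m)!: 2!*0!*1!*5!*1!*3! = 1440
prefactor² = (2J+1)*Δ*N² = 480/7
  k=0: +1/(0!*2!*0!*1!*0!*3!) = 1/12
Σ = 1/12  ⇒  CG² = 480/7*1/12² = 10/21
CG = +√(10/21) = +0.690066

+√(10/21) = +0.690066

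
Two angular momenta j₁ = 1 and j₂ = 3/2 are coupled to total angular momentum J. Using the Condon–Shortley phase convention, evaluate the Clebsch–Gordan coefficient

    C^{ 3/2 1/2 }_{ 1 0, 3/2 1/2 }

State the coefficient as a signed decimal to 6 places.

−√(1/15) ≈ -0.258199

j₁+j₂−J=1  J+j₁−j₂=1  J−j₁+j₂=2  j₁+j₂+J+1=5
(j₁±m₁, j₂±m₂, J±M) = (1,1,2,1,2,1)
P² = 4/15
sum k=0..1:
  [0] +1/2 = 1/2
  [1] −1/1 = -1
S = -1/2
C² = P²·S² = 1/15 ; C = -0.258199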